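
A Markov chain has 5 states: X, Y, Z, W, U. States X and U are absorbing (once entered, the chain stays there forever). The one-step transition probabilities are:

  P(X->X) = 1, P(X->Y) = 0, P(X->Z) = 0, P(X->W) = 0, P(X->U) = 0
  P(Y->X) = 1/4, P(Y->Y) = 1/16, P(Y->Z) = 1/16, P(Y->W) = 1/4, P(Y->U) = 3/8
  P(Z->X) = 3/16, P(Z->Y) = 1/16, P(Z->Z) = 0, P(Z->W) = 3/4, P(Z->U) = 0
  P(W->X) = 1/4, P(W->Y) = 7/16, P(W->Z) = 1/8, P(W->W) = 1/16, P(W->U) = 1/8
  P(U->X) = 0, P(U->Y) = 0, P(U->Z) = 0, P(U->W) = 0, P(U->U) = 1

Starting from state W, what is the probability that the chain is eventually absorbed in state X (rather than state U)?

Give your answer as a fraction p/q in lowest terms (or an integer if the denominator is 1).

Answer: 1523/2685

Derivation:
Let a_i = P(absorbed in X | start in state i).
Boundary conditions: a_X = 1, a_U = 0.
For each transient state i, a_i = sum_j P(i->j) * a_j:
  a_Y = 1/4*a_X + 1/16*a_Y + 1/16*a_Z + 1/4*a_W + 3/8*a_U
  a_Z = 3/16*a_X + 1/16*a_Y + 0*a_Z + 3/4*a_W + 0*a_U
  a_W = 1/4*a_X + 7/16*a_Y + 1/8*a_Z + 1/16*a_W + 1/8*a_U

Substituting a_X = 1 and a_U = 0, rearrange to (I - Q) a = r where r[i] = P(i -> X):
  [15/16, -1/16, -1/4] . (a_Y, a_Z, a_W) = 1/4
  [-1/16, 1, -3/4] . (a_Y, a_Z, a_W) = 3/16
  [-7/16, -1/8, 15/16] . (a_Y, a_Z, a_W) = 1/4

Solving yields:
  a_Y = 1237/2685
  a_Z = 1723/2685
  a_W = 1523/2685

Starting state is W, so the absorption probability is a_W = 1523/2685.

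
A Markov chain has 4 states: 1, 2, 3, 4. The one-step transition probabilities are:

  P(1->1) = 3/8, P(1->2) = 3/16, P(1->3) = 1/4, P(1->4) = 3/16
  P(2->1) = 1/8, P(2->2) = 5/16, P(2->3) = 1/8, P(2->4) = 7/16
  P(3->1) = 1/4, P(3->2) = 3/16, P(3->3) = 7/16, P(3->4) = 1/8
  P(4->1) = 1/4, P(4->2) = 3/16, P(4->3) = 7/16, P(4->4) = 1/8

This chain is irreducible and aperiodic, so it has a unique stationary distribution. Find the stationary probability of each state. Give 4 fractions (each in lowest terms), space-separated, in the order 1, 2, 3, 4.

The stationary distribution satisfies pi = pi * P, i.e.:
  pi_1 = 3/8*pi_1 + 1/8*pi_2 + 1/4*pi_3 + 1/4*pi_4
  pi_2 = 3/16*pi_1 + 5/16*pi_2 + 3/16*pi_3 + 3/16*pi_4
  pi_3 = 1/4*pi_1 + 1/8*pi_2 + 7/16*pi_3 + 7/16*pi_4
  pi_4 = 3/16*pi_1 + 7/16*pi_2 + 1/8*pi_3 + 1/8*pi_4
with normalization: pi_1 + pi_2 + pi_3 + pi_4 = 1.

Using the first 3 balance equations plus normalization, the linear system A*pi = b is:
  [-5/8, 1/8, 1/4, 1/4] . pi = 0
  [3/16, -11/16, 3/16, 3/16] . pi = 0
  [1/4, 1/8, -9/16, 7/16] . pi = 0
  [1, 1, 1, 1] . pi = 1

Solving yields:
  pi_1 = 25/98
  pi_2 = 3/14
  pi_3 = 253/784
  pi_4 = 163/784

Verification (pi * P):
  25/98*3/8 + 3/14*1/8 + 253/784*1/4 + 163/784*1/4 = 25/98 = pi_1  (ok)
  25/98*3/16 + 3/14*5/16 + 253/784*3/16 + 163/784*3/16 = 3/14 = pi_2  (ok)
  25/98*1/4 + 3/14*1/8 + 253/784*7/16 + 163/784*7/16 = 253/784 = pi_3  (ok)
  25/98*3/16 + 3/14*7/16 + 253/784*1/8 + 163/784*1/8 = 163/784 = pi_4  (ok)

Answer: 25/98 3/14 253/784 163/784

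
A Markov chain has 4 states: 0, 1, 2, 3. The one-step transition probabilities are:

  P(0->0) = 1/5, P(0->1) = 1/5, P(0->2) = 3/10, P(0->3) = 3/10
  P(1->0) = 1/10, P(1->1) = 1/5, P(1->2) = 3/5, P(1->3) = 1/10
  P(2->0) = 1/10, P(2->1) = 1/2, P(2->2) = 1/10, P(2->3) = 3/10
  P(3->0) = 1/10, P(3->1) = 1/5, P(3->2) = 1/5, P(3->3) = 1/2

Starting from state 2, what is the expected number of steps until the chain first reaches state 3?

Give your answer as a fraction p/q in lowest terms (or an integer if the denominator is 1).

Let h_i = expected steps to first reach 3 from state i.
Boundary: h_3 = 0.
First-step equations for the other states:
  h_0 = 1 + 1/5*h_0 + 1/5*h_1 + 3/10*h_2 + 3/10*h_3
  h_1 = 1 + 1/10*h_0 + 1/5*h_1 + 3/5*h_2 + 1/10*h_3
  h_2 = 1 + 1/10*h_0 + 1/2*h_1 + 1/10*h_2 + 3/10*h_3

Substituting h_3 = 0 and rearranging gives the linear system (I - Q) h = 1:
  [4/5, -1/5, -3/10] . (h_0, h_1, h_2) = 1
  [-1/10, 4/5, -3/5] . (h_0, h_1, h_2) = 1
  [-1/10, -1/2, 9/10] . (h_0, h_1, h_2) = 1

Solving yields:
  h_0 = 370/89
  h_1 = 450/89
  h_2 = 390/89

Starting state is 2, so the expected hitting time is h_2 = 390/89.

Answer: 390/89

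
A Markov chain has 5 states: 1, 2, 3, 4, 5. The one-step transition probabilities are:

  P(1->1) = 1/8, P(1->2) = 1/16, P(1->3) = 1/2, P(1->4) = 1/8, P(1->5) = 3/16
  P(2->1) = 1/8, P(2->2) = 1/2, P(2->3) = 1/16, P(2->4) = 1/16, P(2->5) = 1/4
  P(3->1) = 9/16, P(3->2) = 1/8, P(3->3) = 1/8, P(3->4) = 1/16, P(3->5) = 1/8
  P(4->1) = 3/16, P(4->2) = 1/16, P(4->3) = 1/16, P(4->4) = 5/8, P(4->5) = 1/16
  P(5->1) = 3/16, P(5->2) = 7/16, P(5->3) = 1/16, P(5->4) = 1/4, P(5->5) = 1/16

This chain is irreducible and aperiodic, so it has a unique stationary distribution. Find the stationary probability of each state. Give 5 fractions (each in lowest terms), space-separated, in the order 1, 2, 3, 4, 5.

Answer: 3037/13586 3067/13586 2323/13586 1605/6793 1949/13586

Derivation:
The stationary distribution satisfies pi = pi * P, i.e.:
  pi_1 = 1/8*pi_1 + 1/8*pi_2 + 9/16*pi_3 + 3/16*pi_4 + 3/16*pi_5
  pi_2 = 1/16*pi_1 + 1/2*pi_2 + 1/8*pi_3 + 1/16*pi_4 + 7/16*pi_5
  pi_3 = 1/2*pi_1 + 1/16*pi_2 + 1/8*pi_3 + 1/16*pi_4 + 1/16*pi_5
  pi_4 = 1/8*pi_1 + 1/16*pi_2 + 1/16*pi_3 + 5/8*pi_4 + 1/4*pi_5
  pi_5 = 3/16*pi_1 + 1/4*pi_2 + 1/8*pi_3 + 1/16*pi_4 + 1/16*pi_5
with normalization: pi_1 + pi_2 + pi_3 + pi_4 + pi_5 = 1.

Using the first 4 balance equations plus normalization, the linear system A*pi = b is:
  [-7/8, 1/8, 9/16, 3/16, 3/16] . pi = 0
  [1/16, -1/2, 1/8, 1/16, 7/16] . pi = 0
  [1/2, 1/16, -7/8, 1/16, 1/16] . pi = 0
  [1/8, 1/16, 1/16, -3/8, 1/4] . pi = 0
  [1, 1, 1, 1, 1] . pi = 1

Solving yields:
  pi_1 = 3037/13586
  pi_2 = 3067/13586
  pi_3 = 2323/13586
  pi_4 = 1605/6793
  pi_5 = 1949/13586

Verification (pi * P):
  3037/13586*1/8 + 3067/13586*1/8 + 2323/13586*9/16 + 1605/6793*3/16 + 1949/13586*3/16 = 3037/13586 = pi_1  (ok)
  3037/13586*1/16 + 3067/13586*1/2 + 2323/13586*1/8 + 1605/6793*1/16 + 1949/13586*7/16 = 3067/13586 = pi_2  (ok)
  3037/13586*1/2 + 3067/13586*1/16 + 2323/13586*1/8 + 1605/6793*1/16 + 1949/13586*1/16 = 2323/13586 = pi_3  (ok)
  3037/13586*1/8 + 3067/13586*1/16 + 2323/13586*1/16 + 1605/6793*5/8 + 1949/13586*1/4 = 1605/6793 = pi_4  (ok)
  3037/13586*3/16 + 3067/13586*1/4 + 2323/13586*1/8 + 1605/6793*1/16 + 1949/13586*1/16 = 1949/13586 = pi_5  (ok)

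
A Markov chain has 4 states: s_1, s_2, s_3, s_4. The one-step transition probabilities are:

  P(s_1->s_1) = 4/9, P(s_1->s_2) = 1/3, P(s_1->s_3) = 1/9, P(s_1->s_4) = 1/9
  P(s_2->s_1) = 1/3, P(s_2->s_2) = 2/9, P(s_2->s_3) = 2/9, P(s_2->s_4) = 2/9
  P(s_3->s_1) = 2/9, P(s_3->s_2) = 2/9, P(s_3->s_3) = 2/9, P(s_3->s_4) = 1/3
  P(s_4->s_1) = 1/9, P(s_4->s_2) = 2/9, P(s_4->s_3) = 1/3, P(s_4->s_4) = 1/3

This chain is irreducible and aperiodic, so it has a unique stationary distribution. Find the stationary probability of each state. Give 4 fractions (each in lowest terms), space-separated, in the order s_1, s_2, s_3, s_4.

Answer: 155/539 137/539 117/539 130/539

Derivation:
The stationary distribution satisfies pi = pi * P, i.e.:
  pi_s_1 = 4/9*pi_s_1 + 1/3*pi_s_2 + 2/9*pi_s_3 + 1/9*pi_s_4
  pi_s_2 = 1/3*pi_s_1 + 2/9*pi_s_2 + 2/9*pi_s_3 + 2/9*pi_s_4
  pi_s_3 = 1/9*pi_s_1 + 2/9*pi_s_2 + 2/9*pi_s_3 + 1/3*pi_s_4
  pi_s_4 = 1/9*pi_s_1 + 2/9*pi_s_2 + 1/3*pi_s_3 + 1/3*pi_s_4
with normalization: pi_s_1 + pi_s_2 + pi_s_3 + pi_s_4 = 1.

Using the first 3 balance equations plus normalization, the linear system A*pi = b is:
  [-5/9, 1/3, 2/9, 1/9] . pi = 0
  [1/3, -7/9, 2/9, 2/9] . pi = 0
  [1/9, 2/9, -7/9, 1/3] . pi = 0
  [1, 1, 1, 1] . pi = 1

Solving yields:
  pi_s_1 = 155/539
  pi_s_2 = 137/539
  pi_s_3 = 117/539
  pi_s_4 = 130/539

Verification (pi * P):
  155/539*4/9 + 137/539*1/3 + 117/539*2/9 + 130/539*1/9 = 155/539 = pi_s_1  (ok)
  155/539*1/3 + 137/539*2/9 + 117/539*2/9 + 130/539*2/9 = 137/539 = pi_s_2  (ok)
  155/539*1/9 + 137/539*2/9 + 117/539*2/9 + 130/539*1/3 = 117/539 = pi_s_3  (ok)
  155/539*1/9 + 137/539*2/9 + 117/539*1/3 + 130/539*1/3 = 130/539 = pi_s_4  (ok)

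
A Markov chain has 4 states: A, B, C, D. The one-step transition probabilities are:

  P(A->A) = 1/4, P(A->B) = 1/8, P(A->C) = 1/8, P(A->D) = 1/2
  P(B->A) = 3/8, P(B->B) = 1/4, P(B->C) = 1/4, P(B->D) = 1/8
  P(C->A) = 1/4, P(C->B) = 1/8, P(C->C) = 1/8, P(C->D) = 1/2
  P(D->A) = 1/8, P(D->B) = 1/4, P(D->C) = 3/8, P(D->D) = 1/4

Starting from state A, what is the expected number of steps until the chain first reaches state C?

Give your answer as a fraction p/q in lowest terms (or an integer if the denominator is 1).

Answer: 584/137

Derivation:
Let h_i = expected steps to first reach C from state i.
Boundary: h_C = 0.
First-step equations for the other states:
  h_A = 1 + 1/4*h_A + 1/8*h_B + 1/8*h_C + 1/2*h_D
  h_B = 1 + 3/8*h_A + 1/4*h_B + 1/4*h_C + 1/8*h_D
  h_D = 1 + 1/8*h_A + 1/4*h_B + 3/8*h_C + 1/4*h_D

Substituting h_C = 0 and rearranging gives the linear system (I - Q) h = 1:
  [3/4, -1/8, -1/2] . (h_A, h_B, h_D) = 1
  [-3/8, 3/4, -1/8] . (h_A, h_B, h_D) = 1
  [-1/8, -1/4, 3/4] . (h_A, h_B, h_D) = 1

Solving yields:
  h_A = 584/137
  h_B = 552/137
  h_D = 464/137

Starting state is A, so the expected hitting time is h_A = 584/137.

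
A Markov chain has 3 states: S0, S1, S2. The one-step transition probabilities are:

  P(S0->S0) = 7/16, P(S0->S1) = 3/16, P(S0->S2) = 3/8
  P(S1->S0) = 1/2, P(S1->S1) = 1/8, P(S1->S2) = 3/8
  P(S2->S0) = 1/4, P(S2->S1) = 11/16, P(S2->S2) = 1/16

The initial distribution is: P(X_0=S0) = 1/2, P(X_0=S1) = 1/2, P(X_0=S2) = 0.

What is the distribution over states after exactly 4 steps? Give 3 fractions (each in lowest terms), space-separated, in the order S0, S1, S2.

Answer: 52513/131072 41467/131072 9273/32768

Derivation:
Propagating the distribution step by step (d_{t+1} = d_t * P):
d_0 = (S0=1/2, S1=1/2, S2=0)
  d_1[S0] = 1/2*7/16 + 1/2*1/2 + 0*1/4 = 15/32
  d_1[S1] = 1/2*3/16 + 1/2*1/8 + 0*11/16 = 5/32
  d_1[S2] = 1/2*3/8 + 1/2*3/8 + 0*1/16 = 3/8
d_1 = (S0=15/32, S1=5/32, S2=3/8)
  d_2[S0] = 15/32*7/16 + 5/32*1/2 + 3/8*1/4 = 193/512
  d_2[S1] = 15/32*3/16 + 5/32*1/8 + 3/8*11/16 = 187/512
  d_2[S2] = 15/32*3/8 + 5/32*3/8 + 3/8*1/16 = 33/128
d_2 = (S0=193/512, S1=187/512, S2=33/128)
  d_3[S0] = 193/512*7/16 + 187/512*1/2 + 33/128*1/4 = 3375/8192
  d_3[S1] = 193/512*3/16 + 187/512*1/8 + 33/128*11/16 = 2405/8192
  d_3[S2] = 193/512*3/8 + 187/512*3/8 + 33/128*1/16 = 603/2048
d_3 = (S0=3375/8192, S1=2405/8192, S2=603/2048)
  d_4[S0] = 3375/8192*7/16 + 2405/8192*1/2 + 603/2048*1/4 = 52513/131072
  d_4[S1] = 3375/8192*3/16 + 2405/8192*1/8 + 603/2048*11/16 = 41467/131072
  d_4[S2] = 3375/8192*3/8 + 2405/8192*3/8 + 603/2048*1/16 = 9273/32768
d_4 = (S0=52513/131072, S1=41467/131072, S2=9273/32768)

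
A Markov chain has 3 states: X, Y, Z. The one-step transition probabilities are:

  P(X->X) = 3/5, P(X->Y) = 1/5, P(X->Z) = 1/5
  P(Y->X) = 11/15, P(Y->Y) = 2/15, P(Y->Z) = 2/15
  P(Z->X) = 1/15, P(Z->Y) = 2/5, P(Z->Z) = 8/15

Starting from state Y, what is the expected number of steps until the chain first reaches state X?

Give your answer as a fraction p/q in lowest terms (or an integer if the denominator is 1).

Let h_i = expected steps to first reach X from state i.
Boundary: h_X = 0.
First-step equations for the other states:
  h_Y = 1 + 11/15*h_X + 2/15*h_Y + 2/15*h_Z
  h_Z = 1 + 1/15*h_X + 2/5*h_Y + 8/15*h_Z

Substituting h_X = 0 and rearranging gives the linear system (I - Q) h = 1:
  [13/15, -2/15] . (h_Y, h_Z) = 1
  [-2/5, 7/15] . (h_Y, h_Z) = 1

Solving yields:
  h_Y = 135/79
  h_Z = 285/79

Starting state is Y, so the expected hitting time is h_Y = 135/79.

Answer: 135/79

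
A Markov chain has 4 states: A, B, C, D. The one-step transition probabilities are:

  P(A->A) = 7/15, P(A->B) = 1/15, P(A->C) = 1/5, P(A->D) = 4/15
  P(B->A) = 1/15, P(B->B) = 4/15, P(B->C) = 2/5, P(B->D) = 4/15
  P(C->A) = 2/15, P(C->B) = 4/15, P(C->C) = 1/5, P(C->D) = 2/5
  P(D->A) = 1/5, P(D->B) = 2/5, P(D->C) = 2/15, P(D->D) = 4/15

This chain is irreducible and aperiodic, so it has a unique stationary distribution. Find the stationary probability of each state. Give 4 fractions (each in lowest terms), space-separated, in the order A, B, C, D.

Answer: 520/2559 680/2559 199/853 254/853

Derivation:
The stationary distribution satisfies pi = pi * P, i.e.:
  pi_A = 7/15*pi_A + 1/15*pi_B + 2/15*pi_C + 1/5*pi_D
  pi_B = 1/15*pi_A + 4/15*pi_B + 4/15*pi_C + 2/5*pi_D
  pi_C = 1/5*pi_A + 2/5*pi_B + 1/5*pi_C + 2/15*pi_D
  pi_D = 4/15*pi_A + 4/15*pi_B + 2/5*pi_C + 4/15*pi_D
with normalization: pi_A + pi_B + pi_C + pi_D = 1.

Using the first 3 balance equations plus normalization, the linear system A*pi = b is:
  [-8/15, 1/15, 2/15, 1/5] . pi = 0
  [1/15, -11/15, 4/15, 2/5] . pi = 0
  [1/5, 2/5, -4/5, 2/15] . pi = 0
  [1, 1, 1, 1] . pi = 1

Solving yields:
  pi_A = 520/2559
  pi_B = 680/2559
  pi_C = 199/853
  pi_D = 254/853

Verification (pi * P):
  520/2559*7/15 + 680/2559*1/15 + 199/853*2/15 + 254/853*1/5 = 520/2559 = pi_A  (ok)
  520/2559*1/15 + 680/2559*4/15 + 199/853*4/15 + 254/853*2/5 = 680/2559 = pi_B  (ok)
  520/2559*1/5 + 680/2559*2/5 + 199/853*1/5 + 254/853*2/15 = 199/853 = pi_C  (ok)
  520/2559*4/15 + 680/2559*4/15 + 199/853*2/5 + 254/853*4/15 = 254/853 = pi_D  (ok)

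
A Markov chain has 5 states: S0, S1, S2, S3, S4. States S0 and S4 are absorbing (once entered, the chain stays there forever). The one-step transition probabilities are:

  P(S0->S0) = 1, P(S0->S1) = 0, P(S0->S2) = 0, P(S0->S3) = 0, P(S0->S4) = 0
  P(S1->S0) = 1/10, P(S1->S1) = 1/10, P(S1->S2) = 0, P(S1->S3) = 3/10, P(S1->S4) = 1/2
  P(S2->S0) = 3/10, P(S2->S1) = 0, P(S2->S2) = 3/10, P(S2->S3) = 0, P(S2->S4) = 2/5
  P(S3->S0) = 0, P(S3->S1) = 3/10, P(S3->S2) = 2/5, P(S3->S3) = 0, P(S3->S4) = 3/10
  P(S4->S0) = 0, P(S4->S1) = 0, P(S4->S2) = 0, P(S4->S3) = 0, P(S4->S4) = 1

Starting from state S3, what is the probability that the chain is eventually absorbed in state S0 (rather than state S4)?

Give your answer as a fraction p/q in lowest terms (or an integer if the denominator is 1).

Answer: 43/189

Derivation:
Let a_i = P(absorbed in S0 | start in state i).
Boundary conditions: a_S0 = 1, a_S4 = 0.
For each transient state i, a_i = sum_j P(i->j) * a_j:
  a_S1 = 1/10*a_S0 + 1/10*a_S1 + 0*a_S2 + 3/10*a_S3 + 1/2*a_S4
  a_S2 = 3/10*a_S0 + 0*a_S1 + 3/10*a_S2 + 0*a_S3 + 2/5*a_S4
  a_S3 = 0*a_S0 + 3/10*a_S1 + 2/5*a_S2 + 0*a_S3 + 3/10*a_S4

Substituting a_S0 = 1 and a_S4 = 0, rearrange to (I - Q) a = r where r[i] = P(i -> S0):
  [9/10, 0, -3/10] . (a_S1, a_S2, a_S3) = 1/10
  [0, 7/10, 0] . (a_S1, a_S2, a_S3) = 3/10
  [-3/10, -2/5, 1] . (a_S1, a_S2, a_S3) = 0

Solving yields:
  a_S1 = 106/567
  a_S2 = 3/7
  a_S3 = 43/189

Starting state is S3, so the absorption probability is a_S3 = 43/189.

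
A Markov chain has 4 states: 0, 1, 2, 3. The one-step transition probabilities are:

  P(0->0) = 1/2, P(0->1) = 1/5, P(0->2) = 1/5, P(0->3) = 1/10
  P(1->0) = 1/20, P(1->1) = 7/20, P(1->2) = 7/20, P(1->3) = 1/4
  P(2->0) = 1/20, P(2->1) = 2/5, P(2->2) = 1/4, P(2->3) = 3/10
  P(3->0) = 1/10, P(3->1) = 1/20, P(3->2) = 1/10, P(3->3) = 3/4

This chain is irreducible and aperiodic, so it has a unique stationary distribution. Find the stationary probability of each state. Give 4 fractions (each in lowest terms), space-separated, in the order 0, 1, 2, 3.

The stationary distribution satisfies pi = pi * P, i.e.:
  pi_0 = 1/2*pi_0 + 1/20*pi_1 + 1/20*pi_2 + 1/10*pi_3
  pi_1 = 1/5*pi_0 + 7/20*pi_1 + 2/5*pi_2 + 1/20*pi_3
  pi_2 = 1/5*pi_0 + 7/20*pi_1 + 1/4*pi_2 + 1/10*pi_3
  pi_3 = 1/10*pi_0 + 1/4*pi_1 + 3/10*pi_2 + 3/4*pi_3
with normalization: pi_0 + pi_1 + pi_2 + pi_3 = 1.

Using the first 3 balance equations plus normalization, the linear system A*pi = b is:
  [-1/2, 1/20, 1/20, 1/10] . pi = 0
  [1/5, -13/20, 2/5, 1/20] . pi = 0
  [1/5, 7/20, -3/4, 1/10] . pi = 0
  [1, 1, 1, 1] . pi = 1

Solving yields:
  pi_0 = 57/424
  pi_1 = 83/424
  pi_2 = 81/424
  pi_3 = 203/424

Verification (pi * P):
  57/424*1/2 + 83/424*1/20 + 81/424*1/20 + 203/424*1/10 = 57/424 = pi_0  (ok)
  57/424*1/5 + 83/424*7/20 + 81/424*2/5 + 203/424*1/20 = 83/424 = pi_1  (ok)
  57/424*1/5 + 83/424*7/20 + 81/424*1/4 + 203/424*1/10 = 81/424 = pi_2  (ok)
  57/424*1/10 + 83/424*1/4 + 81/424*3/10 + 203/424*3/4 = 203/424 = pi_3  (ok)

Answer: 57/424 83/424 81/424 203/424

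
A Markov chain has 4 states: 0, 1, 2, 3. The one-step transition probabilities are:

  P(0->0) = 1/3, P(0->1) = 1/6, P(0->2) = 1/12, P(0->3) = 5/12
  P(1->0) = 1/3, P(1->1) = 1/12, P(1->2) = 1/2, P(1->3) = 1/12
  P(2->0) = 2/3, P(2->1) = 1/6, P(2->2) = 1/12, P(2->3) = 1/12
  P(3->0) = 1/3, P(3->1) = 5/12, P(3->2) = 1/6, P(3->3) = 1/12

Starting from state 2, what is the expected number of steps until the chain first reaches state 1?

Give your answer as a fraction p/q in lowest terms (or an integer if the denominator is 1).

Let h_i = expected steps to first reach 1 from state i.
Boundary: h_1 = 0.
First-step equations for the other states:
  h_0 = 1 + 1/3*h_0 + 1/6*h_1 + 1/12*h_2 + 5/12*h_3
  h_2 = 1 + 2/3*h_0 + 1/6*h_1 + 1/12*h_2 + 1/12*h_3
  h_3 = 1 + 1/3*h_0 + 5/12*h_1 + 1/6*h_2 + 1/12*h_3

Substituting h_1 = 0 and rearranging gives the linear system (I - Q) h = 1:
  [2/3, -1/12, -5/12] . (h_0, h_2, h_3) = 1
  [-2/3, 11/12, -1/12] . (h_0, h_2, h_3) = 1
  [-1/3, -1/6, 11/12] . (h_0, h_2, h_3) = 1

Solving yields:
  h_0 = 21/5
  h_2 = 156/35
  h_3 = 24/7

Starting state is 2, so the expected hitting time is h_2 = 156/35.

Answer: 156/35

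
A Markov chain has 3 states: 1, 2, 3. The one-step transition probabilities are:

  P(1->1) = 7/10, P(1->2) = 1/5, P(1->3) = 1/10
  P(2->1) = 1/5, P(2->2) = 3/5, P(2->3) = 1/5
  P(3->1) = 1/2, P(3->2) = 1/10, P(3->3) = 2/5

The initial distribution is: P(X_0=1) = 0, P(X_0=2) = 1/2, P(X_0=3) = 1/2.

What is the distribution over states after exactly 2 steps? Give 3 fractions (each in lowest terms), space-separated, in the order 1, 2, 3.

Propagating the distribution step by step (d_{t+1} = d_t * P):
d_0 = (1=0, 2=1/2, 3=1/2)
  d_1[1] = 0*7/10 + 1/2*1/5 + 1/2*1/2 = 7/20
  d_1[2] = 0*1/5 + 1/2*3/5 + 1/2*1/10 = 7/20
  d_1[3] = 0*1/10 + 1/2*1/5 + 1/2*2/5 = 3/10
d_1 = (1=7/20, 2=7/20, 3=3/10)
  d_2[1] = 7/20*7/10 + 7/20*1/5 + 3/10*1/2 = 93/200
  d_2[2] = 7/20*1/5 + 7/20*3/5 + 3/10*1/10 = 31/100
  d_2[3] = 7/20*1/10 + 7/20*1/5 + 3/10*2/5 = 9/40
d_2 = (1=93/200, 2=31/100, 3=9/40)

Answer: 93/200 31/100 9/40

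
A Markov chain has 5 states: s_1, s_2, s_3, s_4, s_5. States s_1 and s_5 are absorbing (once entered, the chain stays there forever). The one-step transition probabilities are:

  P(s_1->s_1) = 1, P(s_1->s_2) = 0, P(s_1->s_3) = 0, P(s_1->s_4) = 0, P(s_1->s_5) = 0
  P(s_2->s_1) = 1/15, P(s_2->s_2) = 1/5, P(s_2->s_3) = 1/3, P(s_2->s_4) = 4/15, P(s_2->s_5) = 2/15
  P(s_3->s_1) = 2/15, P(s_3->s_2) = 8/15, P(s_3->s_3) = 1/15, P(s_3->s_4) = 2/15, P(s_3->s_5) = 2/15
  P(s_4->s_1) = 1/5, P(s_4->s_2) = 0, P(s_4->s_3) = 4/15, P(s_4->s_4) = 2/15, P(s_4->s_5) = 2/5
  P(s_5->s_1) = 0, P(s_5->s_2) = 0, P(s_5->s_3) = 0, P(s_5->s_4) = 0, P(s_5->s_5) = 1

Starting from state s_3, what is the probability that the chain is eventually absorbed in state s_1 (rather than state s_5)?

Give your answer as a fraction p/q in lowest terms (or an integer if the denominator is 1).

Let a_i = P(absorbed in s_1 | start in state i).
Boundary conditions: a_s_1 = 1, a_s_5 = 0.
For each transient state i, a_i = sum_j P(i->j) * a_j:
  a_s_2 = 1/15*a_s_1 + 1/5*a_s_2 + 1/3*a_s_3 + 4/15*a_s_4 + 2/15*a_s_5
  a_s_3 = 2/15*a_s_1 + 8/15*a_s_2 + 1/15*a_s_3 + 2/15*a_s_4 + 2/15*a_s_5
  a_s_4 = 1/5*a_s_1 + 0*a_s_2 + 4/15*a_s_3 + 2/15*a_s_4 + 2/5*a_s_5

Substituting a_s_1 = 1 and a_s_5 = 0, rearrange to (I - Q) a = r where r[i] = P(i -> s_1):
  [4/5, -1/3, -4/15] . (a_s_2, a_s_3, a_s_4) = 1/15
  [-8/15, 14/15, -2/15] . (a_s_2, a_s_3, a_s_4) = 2/15
  [0, -4/15, 13/15] . (a_s_2, a_s_3, a_s_4) = 1/5

Solving yields:
  a_s_2 = 89/240
  a_s_3 = 73/180
  a_s_4 = 16/45

Starting state is s_3, so the absorption probability is a_s_3 = 73/180.

Answer: 73/180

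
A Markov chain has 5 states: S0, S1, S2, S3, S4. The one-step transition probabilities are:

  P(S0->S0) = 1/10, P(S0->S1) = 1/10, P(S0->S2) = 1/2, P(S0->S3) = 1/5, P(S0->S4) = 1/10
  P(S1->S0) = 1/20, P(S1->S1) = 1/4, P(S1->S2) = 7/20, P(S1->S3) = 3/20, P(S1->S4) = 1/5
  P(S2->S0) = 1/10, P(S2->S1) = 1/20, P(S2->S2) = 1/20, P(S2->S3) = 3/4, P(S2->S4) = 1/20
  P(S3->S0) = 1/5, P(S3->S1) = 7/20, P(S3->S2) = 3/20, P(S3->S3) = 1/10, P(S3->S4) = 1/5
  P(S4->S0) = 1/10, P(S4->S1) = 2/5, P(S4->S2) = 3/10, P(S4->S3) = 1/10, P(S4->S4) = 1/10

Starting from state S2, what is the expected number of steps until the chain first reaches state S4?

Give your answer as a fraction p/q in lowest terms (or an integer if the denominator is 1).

Let h_i = expected steps to first reach S4 from state i.
Boundary: h_S4 = 0.
First-step equations for the other states:
  h_S0 = 1 + 1/10*h_S0 + 1/10*h_S1 + 1/2*h_S2 + 1/5*h_S3 + 1/10*h_S4
  h_S1 = 1 + 1/20*h_S0 + 1/4*h_S1 + 7/20*h_S2 + 3/20*h_S3 + 1/5*h_S4
  h_S2 = 1 + 1/10*h_S0 + 1/20*h_S1 + 1/20*h_S2 + 3/4*h_S3 + 1/20*h_S4
  h_S3 = 1 + 1/5*h_S0 + 7/20*h_S1 + 3/20*h_S2 + 1/10*h_S3 + 1/5*h_S4

Substituting h_S4 = 0 and rearranging gives the linear system (I - Q) h = 1:
  [9/10, -1/10, -1/2, -1/5] . (h_S0, h_S1, h_S2, h_S3) = 1
  [-1/20, 3/4, -7/20, -3/20] . (h_S0, h_S1, h_S2, h_S3) = 1
  [-1/10, -1/20, 19/20, -3/4] . (h_S0, h_S1, h_S2, h_S3) = 1
  [-1/5, -7/20, -3/20, 9/10] . (h_S0, h_S1, h_S2, h_S3) = 1

Solving yields:
  h_S0 = 62030/8461
  h_S1 = 55205/8461
  h_S2 = 61715/8461
  h_S3 = 54940/8461

Starting state is S2, so the expected hitting time is h_S2 = 61715/8461.

Answer: 61715/8461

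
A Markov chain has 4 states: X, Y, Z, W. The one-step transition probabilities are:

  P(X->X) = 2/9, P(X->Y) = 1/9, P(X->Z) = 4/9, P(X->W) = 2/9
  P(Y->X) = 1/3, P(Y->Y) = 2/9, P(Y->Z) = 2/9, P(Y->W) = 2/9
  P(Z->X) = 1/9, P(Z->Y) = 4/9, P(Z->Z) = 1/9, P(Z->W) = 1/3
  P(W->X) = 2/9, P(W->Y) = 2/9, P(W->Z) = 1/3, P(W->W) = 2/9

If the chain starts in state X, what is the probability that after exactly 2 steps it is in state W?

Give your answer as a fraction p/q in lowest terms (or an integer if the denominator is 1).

Computing P^2 by repeated multiplication:
P^1 =
  X: [2/9, 1/9, 4/9, 2/9]
  Y: [1/3, 2/9, 2/9, 2/9]
  Z: [1/9, 4/9, 1/9, 1/3]
  W: [2/9, 2/9, 1/3, 2/9]
P^2 =
  X: [5/27, 8/27, 20/81, 22/81]
  Y: [2/9, 19/81, 8/27, 20/81]
  Z: [7/27, 19/81, 22/81, 19/81]
  W: [17/81, 22/81, 7/27, 7/27]

(P^2)[X -> W] = 22/81

Answer: 22/81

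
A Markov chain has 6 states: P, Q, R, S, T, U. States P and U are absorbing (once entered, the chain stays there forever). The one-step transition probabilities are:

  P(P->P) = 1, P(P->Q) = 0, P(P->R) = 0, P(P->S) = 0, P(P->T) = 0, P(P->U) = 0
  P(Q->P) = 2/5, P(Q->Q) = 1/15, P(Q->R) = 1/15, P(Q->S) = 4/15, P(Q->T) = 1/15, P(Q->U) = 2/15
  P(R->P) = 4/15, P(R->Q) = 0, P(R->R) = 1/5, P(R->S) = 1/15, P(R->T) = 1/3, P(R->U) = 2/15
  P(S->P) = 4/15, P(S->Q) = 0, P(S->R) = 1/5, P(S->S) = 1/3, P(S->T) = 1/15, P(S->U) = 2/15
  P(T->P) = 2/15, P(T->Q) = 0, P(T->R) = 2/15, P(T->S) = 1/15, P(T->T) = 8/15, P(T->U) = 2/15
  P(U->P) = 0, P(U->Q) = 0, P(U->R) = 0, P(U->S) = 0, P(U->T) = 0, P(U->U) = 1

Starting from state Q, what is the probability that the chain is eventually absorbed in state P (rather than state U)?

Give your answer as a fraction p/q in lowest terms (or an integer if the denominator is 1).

Let a_i = P(absorbed in P | start in state i).
Boundary conditions: a_P = 1, a_U = 0.
For each transient state i, a_i = sum_j P(i->j) * a_j:
  a_Q = 2/5*a_P + 1/15*a_Q + 1/15*a_R + 4/15*a_S + 1/15*a_T + 2/15*a_U
  a_R = 4/15*a_P + 0*a_Q + 1/5*a_R + 1/15*a_S + 1/3*a_T + 2/15*a_U
  a_S = 4/15*a_P + 0*a_Q + 1/5*a_R + 1/3*a_S + 1/15*a_T + 2/15*a_U
  a_T = 2/15*a_P + 0*a_Q + 2/15*a_R + 1/15*a_S + 8/15*a_T + 2/15*a_U

Substituting a_P = 1 and a_U = 0, rearrange to (I - Q) a = r where r[i] = P(i -> P):
  [14/15, -1/15, -4/15, -1/15] . (a_Q, a_R, a_S, a_T) = 2/5
  [0, 4/5, -1/15, -1/3] . (a_Q, a_R, a_S, a_T) = 4/15
  [0, -1/5, 2/3, -1/15] . (a_Q, a_R, a_S, a_T) = 4/15
  [0, -2/15, -1/15, 7/15] . (a_Q, a_R, a_S, a_T) = 2/15

Solving yields:
  a_Q = 73/105
  a_R = 71/115
  a_S = 221/345
  a_T = 191/345

Starting state is Q, so the absorption probability is a_Q = 73/105.

Answer: 73/105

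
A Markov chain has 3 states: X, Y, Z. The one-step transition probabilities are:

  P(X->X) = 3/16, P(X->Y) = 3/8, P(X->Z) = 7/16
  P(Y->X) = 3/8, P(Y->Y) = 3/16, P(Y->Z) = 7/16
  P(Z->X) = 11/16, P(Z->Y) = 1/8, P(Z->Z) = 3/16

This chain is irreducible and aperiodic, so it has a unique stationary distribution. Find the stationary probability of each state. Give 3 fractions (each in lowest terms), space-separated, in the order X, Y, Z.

Answer: 31/76 23/95 7/20

Derivation:
The stationary distribution satisfies pi = pi * P, i.e.:
  pi_X = 3/16*pi_X + 3/8*pi_Y + 11/16*pi_Z
  pi_Y = 3/8*pi_X + 3/16*pi_Y + 1/8*pi_Z
  pi_Z = 7/16*pi_X + 7/16*pi_Y + 3/16*pi_Z
with normalization: pi_X + pi_Y + pi_Z = 1.

Using the first 2 balance equations plus normalization, the linear system A*pi = b is:
  [-13/16, 3/8, 11/16] . pi = 0
  [3/8, -13/16, 1/8] . pi = 0
  [1, 1, 1] . pi = 1

Solving yields:
  pi_X = 31/76
  pi_Y = 23/95
  pi_Z = 7/20

Verification (pi * P):
  31/76*3/16 + 23/95*3/8 + 7/20*11/16 = 31/76 = pi_X  (ok)
  31/76*3/8 + 23/95*3/16 + 7/20*1/8 = 23/95 = pi_Y  (ok)
  31/76*7/16 + 23/95*7/16 + 7/20*3/16 = 7/20 = pi_Z  (ok)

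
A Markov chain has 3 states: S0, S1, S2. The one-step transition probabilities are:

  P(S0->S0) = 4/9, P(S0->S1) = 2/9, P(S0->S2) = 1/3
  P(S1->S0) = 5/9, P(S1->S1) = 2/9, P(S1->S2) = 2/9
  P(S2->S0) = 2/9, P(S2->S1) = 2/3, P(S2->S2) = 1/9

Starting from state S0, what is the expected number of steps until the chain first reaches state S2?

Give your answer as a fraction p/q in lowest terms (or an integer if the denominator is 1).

Let h_i = expected steps to first reach S2 from state i.
Boundary: h_S2 = 0.
First-step equations for the other states:
  h_S0 = 1 + 4/9*h_S0 + 2/9*h_S1 + 1/3*h_S2
  h_S1 = 1 + 5/9*h_S0 + 2/9*h_S1 + 2/9*h_S2

Substituting h_S2 = 0 and rearranging gives the linear system (I - Q) h = 1:
  [5/9, -2/9] . (h_S0, h_S1) = 1
  [-5/9, 7/9] . (h_S0, h_S1) = 1

Solving yields:
  h_S0 = 81/25
  h_S1 = 18/5

Starting state is S0, so the expected hitting time is h_S0 = 81/25.

Answer: 81/25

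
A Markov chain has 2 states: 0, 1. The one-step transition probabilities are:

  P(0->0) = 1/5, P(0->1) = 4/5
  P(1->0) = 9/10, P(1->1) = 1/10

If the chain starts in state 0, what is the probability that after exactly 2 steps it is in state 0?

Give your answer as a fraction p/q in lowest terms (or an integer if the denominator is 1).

Computing P^2 by repeated multiplication:
P^1 =
  0: [1/5, 4/5]
  1: [9/10, 1/10]
P^2 =
  0: [19/25, 6/25]
  1: [27/100, 73/100]

(P^2)[0 -> 0] = 19/25

Answer: 19/25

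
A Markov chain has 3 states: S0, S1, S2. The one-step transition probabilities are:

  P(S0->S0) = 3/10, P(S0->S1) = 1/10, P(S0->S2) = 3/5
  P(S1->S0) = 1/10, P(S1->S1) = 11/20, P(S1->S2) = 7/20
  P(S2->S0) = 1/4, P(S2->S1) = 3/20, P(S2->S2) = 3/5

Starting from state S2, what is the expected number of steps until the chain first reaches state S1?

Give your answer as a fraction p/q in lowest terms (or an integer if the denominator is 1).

Answer: 95/13

Derivation:
Let h_i = expected steps to first reach S1 from state i.
Boundary: h_S1 = 0.
First-step equations for the other states:
  h_S0 = 1 + 3/10*h_S0 + 1/10*h_S1 + 3/5*h_S2
  h_S2 = 1 + 1/4*h_S0 + 3/20*h_S1 + 3/5*h_S2

Substituting h_S1 = 0 and rearranging gives the linear system (I - Q) h = 1:
  [7/10, -3/5] . (h_S0, h_S2) = 1
  [-1/4, 2/5] . (h_S0, h_S2) = 1

Solving yields:
  h_S0 = 100/13
  h_S2 = 95/13

Starting state is S2, so the expected hitting time is h_S2 = 95/13.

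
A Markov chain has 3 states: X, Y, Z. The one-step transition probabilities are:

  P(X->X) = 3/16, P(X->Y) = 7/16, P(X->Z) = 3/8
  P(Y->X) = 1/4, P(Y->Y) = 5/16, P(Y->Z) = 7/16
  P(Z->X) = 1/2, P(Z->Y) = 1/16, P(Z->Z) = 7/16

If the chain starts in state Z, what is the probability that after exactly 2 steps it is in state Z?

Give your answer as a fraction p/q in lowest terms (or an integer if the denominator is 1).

Computing P^2 by repeated multiplication:
P^1 =
  X: [3/16, 7/16, 3/8]
  Y: [1/4, 5/16, 7/16]
  Z: [1/2, 1/16, 7/16]
P^2 =
  X: [85/256, 31/128, 109/256]
  Y: [11/32, 15/64, 27/64]
  Z: [21/64, 17/64, 13/32]

(P^2)[Z -> Z] = 13/32

Answer: 13/32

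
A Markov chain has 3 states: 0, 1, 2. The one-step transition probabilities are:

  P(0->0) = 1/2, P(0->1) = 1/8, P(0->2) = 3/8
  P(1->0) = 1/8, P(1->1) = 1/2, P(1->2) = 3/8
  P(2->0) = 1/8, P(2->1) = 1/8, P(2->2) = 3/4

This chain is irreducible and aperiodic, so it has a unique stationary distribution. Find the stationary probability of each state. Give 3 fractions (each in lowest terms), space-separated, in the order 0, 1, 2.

The stationary distribution satisfies pi = pi * P, i.e.:
  pi_0 = 1/2*pi_0 + 1/8*pi_1 + 1/8*pi_2
  pi_1 = 1/8*pi_0 + 1/2*pi_1 + 1/8*pi_2
  pi_2 = 3/8*pi_0 + 3/8*pi_1 + 3/4*pi_2
with normalization: pi_0 + pi_1 + pi_2 = 1.

Using the first 2 balance equations plus normalization, the linear system A*pi = b is:
  [-1/2, 1/8, 1/8] . pi = 0
  [1/8, -1/2, 1/8] . pi = 0
  [1, 1, 1] . pi = 1

Solving yields:
  pi_0 = 1/5
  pi_1 = 1/5
  pi_2 = 3/5

Verification (pi * P):
  1/5*1/2 + 1/5*1/8 + 3/5*1/8 = 1/5 = pi_0  (ok)
  1/5*1/8 + 1/5*1/2 + 3/5*1/8 = 1/5 = pi_1  (ok)
  1/5*3/8 + 1/5*3/8 + 3/5*3/4 = 3/5 = pi_2  (ok)

Answer: 1/5 1/5 3/5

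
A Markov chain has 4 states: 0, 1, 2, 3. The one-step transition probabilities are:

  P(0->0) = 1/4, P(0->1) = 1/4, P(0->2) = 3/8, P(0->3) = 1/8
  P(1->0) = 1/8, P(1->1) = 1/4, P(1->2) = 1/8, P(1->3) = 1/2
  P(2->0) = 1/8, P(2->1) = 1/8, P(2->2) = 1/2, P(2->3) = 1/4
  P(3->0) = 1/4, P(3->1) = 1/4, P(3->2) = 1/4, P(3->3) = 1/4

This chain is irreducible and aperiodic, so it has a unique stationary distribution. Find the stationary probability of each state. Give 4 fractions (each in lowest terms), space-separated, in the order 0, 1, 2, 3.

Answer: 70/383 80/383 126/383 107/383

Derivation:
The stationary distribution satisfies pi = pi * P, i.e.:
  pi_0 = 1/4*pi_0 + 1/8*pi_1 + 1/8*pi_2 + 1/4*pi_3
  pi_1 = 1/4*pi_0 + 1/4*pi_1 + 1/8*pi_2 + 1/4*pi_3
  pi_2 = 3/8*pi_0 + 1/8*pi_1 + 1/2*pi_2 + 1/4*pi_3
  pi_3 = 1/8*pi_0 + 1/2*pi_1 + 1/4*pi_2 + 1/4*pi_3
with normalization: pi_0 + pi_1 + pi_2 + pi_3 = 1.

Using the first 3 balance equations plus normalization, the linear system A*pi = b is:
  [-3/4, 1/8, 1/8, 1/4] . pi = 0
  [1/4, -3/4, 1/8, 1/4] . pi = 0
  [3/8, 1/8, -1/2, 1/4] . pi = 0
  [1, 1, 1, 1] . pi = 1

Solving yields:
  pi_0 = 70/383
  pi_1 = 80/383
  pi_2 = 126/383
  pi_3 = 107/383

Verification (pi * P):
  70/383*1/4 + 80/383*1/8 + 126/383*1/8 + 107/383*1/4 = 70/383 = pi_0  (ok)
  70/383*1/4 + 80/383*1/4 + 126/383*1/8 + 107/383*1/4 = 80/383 = pi_1  (ok)
  70/383*3/8 + 80/383*1/8 + 126/383*1/2 + 107/383*1/4 = 126/383 = pi_2  (ok)
  70/383*1/8 + 80/383*1/2 + 126/383*1/4 + 107/383*1/4 = 107/383 = pi_3  (ok)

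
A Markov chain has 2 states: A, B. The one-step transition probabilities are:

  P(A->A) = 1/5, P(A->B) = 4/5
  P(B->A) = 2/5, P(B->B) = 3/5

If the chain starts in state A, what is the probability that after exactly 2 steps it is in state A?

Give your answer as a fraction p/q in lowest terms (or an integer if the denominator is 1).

Computing P^2 by repeated multiplication:
P^1 =
  A: [1/5, 4/5]
  B: [2/5, 3/5]
P^2 =
  A: [9/25, 16/25]
  B: [8/25, 17/25]

(P^2)[A -> A] = 9/25

Answer: 9/25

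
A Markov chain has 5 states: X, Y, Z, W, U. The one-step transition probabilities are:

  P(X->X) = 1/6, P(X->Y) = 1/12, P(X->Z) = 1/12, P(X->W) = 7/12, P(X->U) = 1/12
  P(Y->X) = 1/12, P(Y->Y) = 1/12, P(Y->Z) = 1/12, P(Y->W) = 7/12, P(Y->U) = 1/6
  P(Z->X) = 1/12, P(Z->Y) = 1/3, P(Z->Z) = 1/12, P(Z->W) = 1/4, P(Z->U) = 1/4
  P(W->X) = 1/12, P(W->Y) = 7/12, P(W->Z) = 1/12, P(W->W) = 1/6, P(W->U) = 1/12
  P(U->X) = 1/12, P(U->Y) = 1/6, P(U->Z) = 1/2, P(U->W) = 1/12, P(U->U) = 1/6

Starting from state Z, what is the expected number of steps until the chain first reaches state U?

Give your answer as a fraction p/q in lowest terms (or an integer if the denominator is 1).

Answer: 2684/399

Derivation:
Let h_i = expected steps to first reach U from state i.
Boundary: h_U = 0.
First-step equations for the other states:
  h_X = 1 + 1/6*h_X + 1/12*h_Y + 1/12*h_Z + 7/12*h_W + 1/12*h_U
  h_Y = 1 + 1/12*h_X + 1/12*h_Y + 1/12*h_Z + 7/12*h_W + 1/6*h_U
  h_Z = 1 + 1/12*h_X + 1/3*h_Y + 1/12*h_Z + 1/4*h_W + 1/4*h_U
  h_W = 1 + 1/12*h_X + 7/12*h_Y + 1/12*h_Z + 1/6*h_W + 1/12*h_U

Substituting h_U = 0 and rearranging gives the linear system (I - Q) h = 1:
  [5/6, -1/12, -1/12, -7/12] . (h_X, h_Y, h_Z, h_W) = 1
  [-1/12, 11/12, -1/12, -7/12] . (h_X, h_Y, h_Z, h_W) = 1
  [-1/12, -1/3, 11/12, -1/4] . (h_X, h_Y, h_Z, h_W) = 1
  [-1/12, -7/12, -1/12, 5/6] . (h_X, h_Y, h_Z, h_W) = 1

Solving yields:
  h_X = 1088/133
  h_Y = 2992/399
  h_Z = 2684/399
  h_W = 1056/133

Starting state is Z, so the expected hitting time is h_Z = 2684/399.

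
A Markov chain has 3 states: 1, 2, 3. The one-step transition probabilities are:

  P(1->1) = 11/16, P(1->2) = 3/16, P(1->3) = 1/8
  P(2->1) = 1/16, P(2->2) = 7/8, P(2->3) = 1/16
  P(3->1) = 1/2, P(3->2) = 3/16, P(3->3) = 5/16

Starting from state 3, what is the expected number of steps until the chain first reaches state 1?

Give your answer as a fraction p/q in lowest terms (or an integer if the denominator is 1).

Answer: 80/19

Derivation:
Let h_i = expected steps to first reach 1 from state i.
Boundary: h_1 = 0.
First-step equations for the other states:
  h_2 = 1 + 1/16*h_1 + 7/8*h_2 + 1/16*h_3
  h_3 = 1 + 1/2*h_1 + 3/16*h_2 + 5/16*h_3

Substituting h_1 = 0 and rearranging gives the linear system (I - Q) h = 1:
  [1/8, -1/16] . (h_2, h_3) = 1
  [-3/16, 11/16] . (h_2, h_3) = 1

Solving yields:
  h_2 = 192/19
  h_3 = 80/19

Starting state is 3, so the expected hitting time is h_3 = 80/19.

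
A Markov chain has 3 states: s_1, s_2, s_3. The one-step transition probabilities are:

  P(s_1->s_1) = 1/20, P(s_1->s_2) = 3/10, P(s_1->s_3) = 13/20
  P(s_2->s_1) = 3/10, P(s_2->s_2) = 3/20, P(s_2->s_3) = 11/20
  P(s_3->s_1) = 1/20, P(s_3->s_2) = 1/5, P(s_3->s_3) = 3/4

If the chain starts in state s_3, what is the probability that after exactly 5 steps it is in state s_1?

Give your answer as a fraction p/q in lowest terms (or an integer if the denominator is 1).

Answer: 31989/320000

Derivation:
Computing P^5 by repeated multiplication:
P^1 =
  s_1: [1/20, 3/10, 13/20]
  s_2: [3/10, 3/20, 11/20]
  s_3: [1/20, 1/5, 3/4]
P^2 =
  s_1: [1/8, 19/100, 137/200]
  s_2: [7/80, 89/400, 69/100]
  s_3: [1/10, 39/200, 141/200]
P^3 =
  s_1: [39/400, 203/1000, 1399/2000]
  s_2: [169/1600, 1581/8000, 2787/4000]
  s_3: [79/800, 801/4000, 701/1000]
P^4 =
  s_1: [403/4000, 499/2500, 13993/20000]
  s_2: [3181/32000, 32109/160000, 55993/80000]
  s_3: [1601/16000, 15989/80000, 28003/40000]
P^5 =
  s_1: [999/10000, 40019/200000, 140001/200000]
  s_2: [64109/640000, 639701/3200000, 1119877/1600000]
  s_3: [31989/320000, 320021/1600000, 560017/800000]

(P^5)[s_3 -> s_1] = 31989/320000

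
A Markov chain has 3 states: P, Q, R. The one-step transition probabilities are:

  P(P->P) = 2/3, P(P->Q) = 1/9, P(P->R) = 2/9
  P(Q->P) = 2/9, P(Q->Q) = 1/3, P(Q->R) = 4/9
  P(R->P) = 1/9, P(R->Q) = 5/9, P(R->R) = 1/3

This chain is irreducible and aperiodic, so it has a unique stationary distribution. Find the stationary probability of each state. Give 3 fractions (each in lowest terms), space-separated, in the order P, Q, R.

Answer: 1/3 1/3 1/3

Derivation:
The stationary distribution satisfies pi = pi * P, i.e.:
  pi_P = 2/3*pi_P + 2/9*pi_Q + 1/9*pi_R
  pi_Q = 1/9*pi_P + 1/3*pi_Q + 5/9*pi_R
  pi_R = 2/9*pi_P + 4/9*pi_Q + 1/3*pi_R
with normalization: pi_P + pi_Q + pi_R = 1.

Using the first 2 balance equations plus normalization, the linear system A*pi = b is:
  [-1/3, 2/9, 1/9] . pi = 0
  [1/9, -2/3, 5/9] . pi = 0
  [1, 1, 1] . pi = 1

Solving yields:
  pi_P = 1/3
  pi_Q = 1/3
  pi_R = 1/3

Verification (pi * P):
  1/3*2/3 + 1/3*2/9 + 1/3*1/9 = 1/3 = pi_P  (ok)
  1/3*1/9 + 1/3*1/3 + 1/3*5/9 = 1/3 = pi_Q  (ok)
  1/3*2/9 + 1/3*4/9 + 1/3*1/3 = 1/3 = pi_R  (ok)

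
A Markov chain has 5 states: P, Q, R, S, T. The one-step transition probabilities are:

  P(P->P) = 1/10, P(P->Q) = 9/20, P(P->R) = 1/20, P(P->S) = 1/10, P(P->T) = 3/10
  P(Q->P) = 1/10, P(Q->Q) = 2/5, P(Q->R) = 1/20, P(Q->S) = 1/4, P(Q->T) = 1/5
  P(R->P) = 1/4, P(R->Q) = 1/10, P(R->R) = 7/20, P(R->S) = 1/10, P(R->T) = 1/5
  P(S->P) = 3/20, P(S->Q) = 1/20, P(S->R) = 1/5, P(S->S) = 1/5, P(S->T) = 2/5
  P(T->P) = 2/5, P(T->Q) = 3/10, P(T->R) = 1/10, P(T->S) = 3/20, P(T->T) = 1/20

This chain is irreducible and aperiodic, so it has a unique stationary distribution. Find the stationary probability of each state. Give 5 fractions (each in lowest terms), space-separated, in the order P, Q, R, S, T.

Answer: 27231/140827 40882/140827 17461/140827 24187/140827 31066/140827

Derivation:
The stationary distribution satisfies pi = pi * P, i.e.:
  pi_P = 1/10*pi_P + 1/10*pi_Q + 1/4*pi_R + 3/20*pi_S + 2/5*pi_T
  pi_Q = 9/20*pi_P + 2/5*pi_Q + 1/10*pi_R + 1/20*pi_S + 3/10*pi_T
  pi_R = 1/20*pi_P + 1/20*pi_Q + 7/20*pi_R + 1/5*pi_S + 1/10*pi_T
  pi_S = 1/10*pi_P + 1/4*pi_Q + 1/10*pi_R + 1/5*pi_S + 3/20*pi_T
  pi_T = 3/10*pi_P + 1/5*pi_Q + 1/5*pi_R + 2/5*pi_S + 1/20*pi_T
with normalization: pi_P + pi_Q + pi_R + pi_S + pi_T = 1.

Using the first 4 balance equations plus normalization, the linear system A*pi = b is:
  [-9/10, 1/10, 1/4, 3/20, 2/5] . pi = 0
  [9/20, -3/5, 1/10, 1/20, 3/10] . pi = 0
  [1/20, 1/20, -13/20, 1/5, 1/10] . pi = 0
  [1/10, 1/4, 1/10, -4/5, 3/20] . pi = 0
  [1, 1, 1, 1, 1] . pi = 1

Solving yields:
  pi_P = 27231/140827
  pi_Q = 40882/140827
  pi_R = 17461/140827
  pi_S = 24187/140827
  pi_T = 31066/140827

Verification (pi * P):
  27231/140827*1/10 + 40882/140827*1/10 + 17461/140827*1/4 + 24187/140827*3/20 + 31066/140827*2/5 = 27231/140827 = pi_P  (ok)
  27231/140827*9/20 + 40882/140827*2/5 + 17461/140827*1/10 + 24187/140827*1/20 + 31066/140827*3/10 = 40882/140827 = pi_Q  (ok)
  27231/140827*1/20 + 40882/140827*1/20 + 17461/140827*7/20 + 24187/140827*1/5 + 31066/140827*1/10 = 17461/140827 = pi_R  (ok)
  27231/140827*1/10 + 40882/140827*1/4 + 17461/140827*1/10 + 24187/140827*1/5 + 31066/140827*3/20 = 24187/140827 = pi_S  (ok)
  27231/140827*3/10 + 40882/140827*1/5 + 17461/140827*1/5 + 24187/140827*2/5 + 31066/140827*1/20 = 31066/140827 = pi_T  (ok)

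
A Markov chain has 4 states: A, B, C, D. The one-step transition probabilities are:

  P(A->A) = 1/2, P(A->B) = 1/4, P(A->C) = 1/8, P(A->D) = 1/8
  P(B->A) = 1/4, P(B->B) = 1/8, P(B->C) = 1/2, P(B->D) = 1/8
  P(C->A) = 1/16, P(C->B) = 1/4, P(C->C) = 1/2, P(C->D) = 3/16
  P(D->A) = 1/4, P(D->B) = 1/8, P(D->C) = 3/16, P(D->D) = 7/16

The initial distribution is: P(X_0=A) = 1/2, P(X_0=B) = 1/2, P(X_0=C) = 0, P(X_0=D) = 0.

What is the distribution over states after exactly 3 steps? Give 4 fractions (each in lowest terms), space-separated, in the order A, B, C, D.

Propagating the distribution step by step (d_{t+1} = d_t * P):
d_0 = (A=1/2, B=1/2, C=0, D=0)
  d_1[A] = 1/2*1/2 + 1/2*1/4 + 0*1/16 + 0*1/4 = 3/8
  d_1[B] = 1/2*1/4 + 1/2*1/8 + 0*1/4 + 0*1/8 = 3/16
  d_1[C] = 1/2*1/8 + 1/2*1/2 + 0*1/2 + 0*3/16 = 5/16
  d_1[D] = 1/2*1/8 + 1/2*1/8 + 0*3/16 + 0*7/16 = 1/8
d_1 = (A=3/8, B=3/16, C=5/16, D=1/8)
  d_2[A] = 3/8*1/2 + 3/16*1/4 + 5/16*1/16 + 1/8*1/4 = 73/256
  d_2[B] = 3/8*1/4 + 3/16*1/8 + 5/16*1/4 + 1/8*1/8 = 27/128
  d_2[C] = 3/8*1/8 + 3/16*1/2 + 5/16*1/2 + 1/8*3/16 = 41/128
  d_2[D] = 3/8*1/8 + 3/16*1/8 + 5/16*3/16 + 1/8*7/16 = 47/256
d_2 = (A=73/256, B=27/128, C=41/128, D=47/256)
  d_3[A] = 73/256*1/2 + 27/128*1/4 + 41/128*1/16 + 47/256*1/4 = 535/2048
  d_3[B] = 73/256*1/4 + 27/128*1/8 + 41/128*1/4 + 47/256*1/8 = 411/2048
  d_3[C] = 73/256*1/8 + 27/128*1/2 + 41/128*1/2 + 47/256*3/16 = 1375/4096
  d_3[D] = 73/256*1/8 + 27/128*1/8 + 41/128*3/16 + 47/256*7/16 = 829/4096
d_3 = (A=535/2048, B=411/2048, C=1375/4096, D=829/4096)

Answer: 535/2048 411/2048 1375/4096 829/4096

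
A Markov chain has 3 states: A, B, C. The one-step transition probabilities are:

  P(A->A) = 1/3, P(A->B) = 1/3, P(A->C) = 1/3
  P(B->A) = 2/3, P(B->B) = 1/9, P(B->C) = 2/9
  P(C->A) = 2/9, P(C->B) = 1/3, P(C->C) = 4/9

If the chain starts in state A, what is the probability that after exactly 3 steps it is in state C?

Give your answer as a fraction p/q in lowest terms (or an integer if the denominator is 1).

Answer: 83/243

Derivation:
Computing P^3 by repeated multiplication:
P^1 =
  A: [1/3, 1/3, 1/3]
  B: [2/3, 1/9, 2/9]
  C: [2/9, 1/3, 4/9]
P^2 =
  A: [11/27, 7/27, 1/3]
  B: [28/81, 25/81, 28/81]
  C: [32/81, 7/27, 28/81]
P^3 =
  A: [31/81, 67/243, 83/243]
  B: [290/729, 193/729, 82/243]
  C: [278/729, 67/243, 250/729]

(P^3)[A -> C] = 83/243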